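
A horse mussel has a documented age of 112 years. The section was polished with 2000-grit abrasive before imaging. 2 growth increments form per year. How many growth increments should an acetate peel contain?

With 2 growth increments per year, 112 years would produce 112 × 2 = 224 growth increments.
So 224 growth increments should be present.

224 growth increments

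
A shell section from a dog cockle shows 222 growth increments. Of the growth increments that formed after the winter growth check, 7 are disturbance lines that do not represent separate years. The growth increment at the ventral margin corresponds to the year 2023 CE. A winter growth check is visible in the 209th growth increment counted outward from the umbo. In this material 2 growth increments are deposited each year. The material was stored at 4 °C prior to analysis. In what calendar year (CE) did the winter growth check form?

Between growth increment 209 and the ventral margin there are 222 − 209 = 13 growth increments.
Removing the 7 false growth increments leaves 13 − 7 = 6 true growth increments beyond the winter growth check.
Dividing by 2 growth increments per year: 6 / 2 = 3 years.
2023 − 3 = 2020 CE.

2020 CE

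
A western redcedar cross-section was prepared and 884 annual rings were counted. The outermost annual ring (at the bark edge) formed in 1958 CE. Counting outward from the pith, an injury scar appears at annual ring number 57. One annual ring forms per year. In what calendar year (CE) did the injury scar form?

Between annual ring 57 and the bark edge there are 884 − 57 = 827 annual rings.
Counting back 827 years from 1958 CE places the injury scar in 1958 − 827 = 1131 CE.

1131 CE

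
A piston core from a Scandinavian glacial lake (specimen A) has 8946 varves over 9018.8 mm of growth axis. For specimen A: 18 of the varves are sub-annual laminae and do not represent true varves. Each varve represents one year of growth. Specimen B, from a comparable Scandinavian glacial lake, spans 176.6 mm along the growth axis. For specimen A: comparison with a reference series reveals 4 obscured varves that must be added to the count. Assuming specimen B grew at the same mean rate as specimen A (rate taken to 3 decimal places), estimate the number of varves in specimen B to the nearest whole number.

Specimen A: correcting the raw count gives 8946 − 18 + 4 = 8932 true varves.
A: 9018.8 mm over 8932 years gives 9018.8 / 8932 ≈ 1.010 mm per year.
B spans 176.6 / 1.010 = 174.85 years ≈ 175 varves.

175 varves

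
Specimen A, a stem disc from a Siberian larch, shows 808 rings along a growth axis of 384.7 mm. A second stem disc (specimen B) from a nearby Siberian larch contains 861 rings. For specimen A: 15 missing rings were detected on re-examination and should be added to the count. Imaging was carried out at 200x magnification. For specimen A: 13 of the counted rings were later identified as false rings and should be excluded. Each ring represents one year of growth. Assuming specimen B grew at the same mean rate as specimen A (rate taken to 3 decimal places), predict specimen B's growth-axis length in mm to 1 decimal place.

409.0 mm

Specimen A: adjusted count: 808 − 13 + 15 = 810 rings.
A: Extension rate ≈ 384.7 / 810 = 0.475 mm/yr.
Length of B = 0.475 × 861 = 409.0 mm.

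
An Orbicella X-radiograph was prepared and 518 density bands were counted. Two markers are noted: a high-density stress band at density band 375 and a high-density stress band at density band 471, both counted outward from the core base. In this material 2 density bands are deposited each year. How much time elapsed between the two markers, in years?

48 years

Separation: 471 − 375 = 96 density bands.
Dividing by 2 density bands per year: 96 / 2 = 48 years.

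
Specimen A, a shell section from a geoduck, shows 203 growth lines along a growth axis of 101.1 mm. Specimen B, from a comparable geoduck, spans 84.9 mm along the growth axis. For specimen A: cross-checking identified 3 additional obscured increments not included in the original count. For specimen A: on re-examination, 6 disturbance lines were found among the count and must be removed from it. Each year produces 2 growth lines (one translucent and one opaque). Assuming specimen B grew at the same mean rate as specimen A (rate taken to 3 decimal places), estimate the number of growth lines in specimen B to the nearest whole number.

Specimen A: adjusted count: 203 − 6 + 3 = 200 growth lines.
Specimen A: 200 growth lines at 2 per year is 200 / 2 = 100 years.
A: Mean rate = 101.1 mm / 100 years ≈ 1.011 mm/yr.
Specimen B: 84.9 mm / 1.011 mm per year = 83.98 years; at 2 growth lines per year that is 83.98 × 2 ≈ 168 growth lines.

168 growth lines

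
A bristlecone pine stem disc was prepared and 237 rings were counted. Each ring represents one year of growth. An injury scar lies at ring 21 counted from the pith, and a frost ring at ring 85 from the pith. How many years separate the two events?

64 yr

The two markers are separated by 85 − 21 = 64 rings.
That is 64 years at one ring per year.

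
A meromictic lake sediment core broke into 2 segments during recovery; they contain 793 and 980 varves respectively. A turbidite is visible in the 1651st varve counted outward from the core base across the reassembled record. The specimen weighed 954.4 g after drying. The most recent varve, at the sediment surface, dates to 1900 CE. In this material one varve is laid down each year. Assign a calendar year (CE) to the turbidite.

1778 CE

Total varves = 793 + 980 = 1773.
The turbidite sits at varve 1651 from the core base, so 1773 − 1651 = 122 varves formed after it.
The varve at the sediment surface is 1900 CE, so the turbidite dates to 1900 − 122 = 1778 CE.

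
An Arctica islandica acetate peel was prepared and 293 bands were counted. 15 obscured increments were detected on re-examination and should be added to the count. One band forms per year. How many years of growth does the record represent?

308 years

Correcting the raw count gives 293 + 15 = 308 true bands.
One band per year makes the duration 308 years.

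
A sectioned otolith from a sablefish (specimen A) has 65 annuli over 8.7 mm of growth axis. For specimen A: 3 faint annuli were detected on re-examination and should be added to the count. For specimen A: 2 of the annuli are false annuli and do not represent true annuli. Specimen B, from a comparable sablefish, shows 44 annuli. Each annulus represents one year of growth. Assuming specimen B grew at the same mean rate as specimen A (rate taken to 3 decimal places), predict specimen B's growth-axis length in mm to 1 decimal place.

5.8 mm

Specimen A: true annulus count = 65 − 2 + 3 = 66.
A: 8.7 mm over 66 years gives 8.7 / 66 ≈ 0.132 mm/yr.
B's length ≈ 0.132 × 44 = 5.8 mm.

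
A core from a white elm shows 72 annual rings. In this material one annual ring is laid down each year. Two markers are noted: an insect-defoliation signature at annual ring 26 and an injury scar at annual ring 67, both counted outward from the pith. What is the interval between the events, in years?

The two markers are separated by 67 − 26 = 41 annual rings.
At one annual ring per year, 41 years elapsed between them.

41 years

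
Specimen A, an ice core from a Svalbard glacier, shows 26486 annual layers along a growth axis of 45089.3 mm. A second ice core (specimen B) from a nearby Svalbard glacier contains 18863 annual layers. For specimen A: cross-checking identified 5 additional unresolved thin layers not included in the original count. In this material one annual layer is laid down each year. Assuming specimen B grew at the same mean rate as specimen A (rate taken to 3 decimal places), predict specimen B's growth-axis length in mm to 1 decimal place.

Specimen A: correcting the raw count gives 26486 + 5 = 26491 true annual layers.
A: 45089.3 mm over 26491 years gives 45089.3 / 26491 ≈ 1.702 mm/year.
Length of B = 1.702 × 18863 = 32104.8 mm.

32104.8 mm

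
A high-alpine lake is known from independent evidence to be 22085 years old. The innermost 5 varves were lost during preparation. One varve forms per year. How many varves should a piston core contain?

22080 varves

Expected varves over 22085 years: 22085.
Subtracting the 5 varves not captured gives 22085 − 5 = 22080 varves in the record.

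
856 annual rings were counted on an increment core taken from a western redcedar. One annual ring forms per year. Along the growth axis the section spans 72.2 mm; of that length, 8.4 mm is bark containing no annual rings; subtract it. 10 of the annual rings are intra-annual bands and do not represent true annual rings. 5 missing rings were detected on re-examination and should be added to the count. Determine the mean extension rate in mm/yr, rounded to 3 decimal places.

0.075 mm/yr

After corrections the count is 856 − 10 + 5 = 851 annual rings.
Removing the 8.4 mm offcut leaves 72.2 − 8.4 = 63.8 mm.
63.8 mm over 851 years gives 63.8 / 851 ≈ 0.075 mm/yr.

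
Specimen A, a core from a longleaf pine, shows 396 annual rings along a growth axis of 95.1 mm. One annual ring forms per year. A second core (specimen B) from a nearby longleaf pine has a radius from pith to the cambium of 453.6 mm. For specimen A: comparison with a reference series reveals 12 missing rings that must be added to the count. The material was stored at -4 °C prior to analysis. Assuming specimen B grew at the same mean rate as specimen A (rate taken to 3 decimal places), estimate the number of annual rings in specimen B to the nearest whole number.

1947 annual rings

Specimen A: adjusted count: 396 + 12 = 408 annual rings.
A: 95.1 mm over 408 years gives 95.1 / 408 ≈ 0.233 mm/year.
Specimen B: 453.6 mm / 0.233 mm per year = 1946.78 years ≈ 1947 annual rings.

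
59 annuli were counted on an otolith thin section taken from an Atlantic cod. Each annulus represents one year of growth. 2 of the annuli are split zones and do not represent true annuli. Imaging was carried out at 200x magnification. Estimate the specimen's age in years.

After corrections the count is 59 − 2 = 57 annuli.
One annulus per year makes the duration 57 years.

57 years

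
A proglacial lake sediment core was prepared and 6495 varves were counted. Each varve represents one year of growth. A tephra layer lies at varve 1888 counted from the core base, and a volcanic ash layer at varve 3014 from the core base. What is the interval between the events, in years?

1126 yr

Separation: 3014 − 1888 = 1126 varves.
One varve per year makes the interval 1126 years.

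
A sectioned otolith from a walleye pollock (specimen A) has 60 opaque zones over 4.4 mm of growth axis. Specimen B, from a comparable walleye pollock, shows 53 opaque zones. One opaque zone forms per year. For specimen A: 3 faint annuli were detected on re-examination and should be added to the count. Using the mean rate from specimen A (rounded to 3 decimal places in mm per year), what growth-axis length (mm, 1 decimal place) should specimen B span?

3.7 mm

Specimen A: correcting the raw count gives 60 + 3 = 63 true opaque zones.
A: Extension rate ≈ 4.4 / 63 = 0.070 mm/year.
Length of B = 0.070 × 53 = 3.7 mm.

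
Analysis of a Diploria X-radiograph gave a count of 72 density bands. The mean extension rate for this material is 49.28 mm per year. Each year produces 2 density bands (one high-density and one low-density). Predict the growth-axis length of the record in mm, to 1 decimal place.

1774.1 mm

With 2 density bands per year, 72 / 2 = 36 years.
36 years at 49.28 mm/year gives 49.28 × 36 = 1774.1 mm.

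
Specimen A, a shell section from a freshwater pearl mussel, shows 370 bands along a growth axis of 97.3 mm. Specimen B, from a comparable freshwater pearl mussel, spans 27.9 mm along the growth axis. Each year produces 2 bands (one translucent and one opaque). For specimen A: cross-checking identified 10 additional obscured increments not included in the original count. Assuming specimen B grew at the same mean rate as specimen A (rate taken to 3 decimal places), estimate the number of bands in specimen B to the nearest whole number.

Specimen A: correcting the raw count gives 370 + 10 = 380 true bands.
Specimen A: with 2 bands per year, 380 / 2 = 190 years.
A: 97.3 mm over 190 years gives 97.3 / 190 ≈ 0.512 mm/year.
B spans 27.9 / 0.512 = 54.49 years; at 2 bands per year that is 54.49 × 2 ≈ 109 bands.

109 bands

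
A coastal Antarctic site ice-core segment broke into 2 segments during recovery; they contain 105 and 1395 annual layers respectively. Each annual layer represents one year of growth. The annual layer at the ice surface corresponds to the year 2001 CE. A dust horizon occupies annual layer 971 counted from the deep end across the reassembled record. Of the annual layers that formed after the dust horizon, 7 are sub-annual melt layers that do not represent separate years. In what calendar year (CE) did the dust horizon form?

1479 CE

Total annual layers = 105 + 1395 = 1500.
Between annual layer 971 and the ice surface there are 1500 − 971 = 529 annual layers.
529 − 7 false = 522 true annual layers after the dust horizon.
Counting back 522 years from 2001 CE places the dust horizon in 2001 − 522 = 1479 CE.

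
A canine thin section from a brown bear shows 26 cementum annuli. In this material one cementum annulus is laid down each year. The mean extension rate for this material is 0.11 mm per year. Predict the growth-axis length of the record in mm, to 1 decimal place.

2.9 mm

26 years of growth are recorded.
26 years at 0.11 mm/year gives 0.11 × 26 = 2.9 mm.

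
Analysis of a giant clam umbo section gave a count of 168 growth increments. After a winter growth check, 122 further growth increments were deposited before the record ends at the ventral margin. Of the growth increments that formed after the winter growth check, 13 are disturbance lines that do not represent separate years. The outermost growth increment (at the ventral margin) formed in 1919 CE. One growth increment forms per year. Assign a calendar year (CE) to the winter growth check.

1810 CE

122 growth increments formed after the winter growth check.
Excluding 13 false growth increments: 122 − 13 = 109.
Counting back 109 years from 1919 CE places the winter growth check in 1919 − 109 = 1810 CE.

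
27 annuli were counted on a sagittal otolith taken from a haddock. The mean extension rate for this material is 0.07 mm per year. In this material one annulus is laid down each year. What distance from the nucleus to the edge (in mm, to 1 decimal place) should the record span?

The record spans 27 years at 0.07 mm per year.
Length ≈ 0.07 × 27 = 1.9 mm.

1.9 mm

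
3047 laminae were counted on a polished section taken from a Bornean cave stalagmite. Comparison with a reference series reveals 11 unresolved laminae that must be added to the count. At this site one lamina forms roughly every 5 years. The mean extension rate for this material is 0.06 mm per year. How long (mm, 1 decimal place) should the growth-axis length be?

Adjusted count: 3047 + 11 = 3058 laminae.
3058 laminae at 5 years each span 3058 × 5 = 15290 years.
15290 years at 0.06 mm/year gives 0.06 × 15290 = 917.4 mm.

917.4 mm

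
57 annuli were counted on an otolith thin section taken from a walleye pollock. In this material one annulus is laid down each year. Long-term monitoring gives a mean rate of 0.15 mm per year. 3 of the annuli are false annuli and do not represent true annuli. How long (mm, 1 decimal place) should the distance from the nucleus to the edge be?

Correcting the raw count gives 57 − 3 = 54 true annuli.
54 years at 0.15 mm/year gives 0.15 × 54 = 8.1 mm.

8.1 mm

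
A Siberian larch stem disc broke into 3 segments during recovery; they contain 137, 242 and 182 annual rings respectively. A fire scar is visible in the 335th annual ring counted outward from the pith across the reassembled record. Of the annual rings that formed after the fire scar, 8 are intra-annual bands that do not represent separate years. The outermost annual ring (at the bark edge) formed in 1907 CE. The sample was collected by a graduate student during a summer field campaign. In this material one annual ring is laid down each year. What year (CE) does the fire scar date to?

1689 CE

Total annual rings = 137 + 242 + 182 = 561.
Between annual ring 335 and the bark edge there are 561 − 335 = 226 annual rings.
Excluding 8 false annual rings: 226 − 8 = 218.
1907 − 218 = 1689 CE.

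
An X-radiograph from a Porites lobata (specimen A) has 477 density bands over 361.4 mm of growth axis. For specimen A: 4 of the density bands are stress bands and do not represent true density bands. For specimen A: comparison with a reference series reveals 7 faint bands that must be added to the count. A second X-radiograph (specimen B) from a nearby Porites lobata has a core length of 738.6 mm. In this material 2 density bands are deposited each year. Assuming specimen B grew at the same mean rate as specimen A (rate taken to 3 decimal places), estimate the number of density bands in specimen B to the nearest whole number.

981 density bands

Specimen A: adjusted count: 477 − 4 + 7 = 480 density bands.
Specimen A: 480 density bands at 2 per year is 480 / 2 = 240 years.
A: Extension rate ≈ 361.4 / 240 = 1.506 mm per year.
B spans 738.6 / 1.506 = 490.44 years; at 2 density bands per year that is 490.44 × 2 ≈ 981 density bands.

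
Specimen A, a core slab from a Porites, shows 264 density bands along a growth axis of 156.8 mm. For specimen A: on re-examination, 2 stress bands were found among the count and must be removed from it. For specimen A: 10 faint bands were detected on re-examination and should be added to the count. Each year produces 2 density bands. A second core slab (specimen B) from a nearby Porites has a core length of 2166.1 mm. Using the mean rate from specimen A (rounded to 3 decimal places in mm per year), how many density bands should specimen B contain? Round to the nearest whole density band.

Specimen A: adjusted count: 264 − 2 + 10 = 272 density bands.
Specimen A: dividing by 2 density bands per year: 272 / 2 = 136 years.
A: Extension rate ≈ 156.8 / 136 = 1.153 mm per year.
For B, 2166.1 / 1.153 = 1878.66 years; at 2 density bands per year that is 1878.66 × 2 ≈ 3757 density bands.

3757 density bands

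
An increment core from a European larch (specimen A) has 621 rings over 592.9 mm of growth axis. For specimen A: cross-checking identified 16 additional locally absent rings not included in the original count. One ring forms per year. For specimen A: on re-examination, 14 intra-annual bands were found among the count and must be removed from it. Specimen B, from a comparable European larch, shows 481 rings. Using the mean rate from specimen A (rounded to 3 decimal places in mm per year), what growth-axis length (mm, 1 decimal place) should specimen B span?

457.9 mm

Specimen A: correcting the raw count gives 621 − 14 + 16 = 623 true rings.
A: Mean rate = 592.9 mm / 623 years ≈ 0.952 mm/yr.
For B, 0.952 mm/year × 481 years = 457.9 mm.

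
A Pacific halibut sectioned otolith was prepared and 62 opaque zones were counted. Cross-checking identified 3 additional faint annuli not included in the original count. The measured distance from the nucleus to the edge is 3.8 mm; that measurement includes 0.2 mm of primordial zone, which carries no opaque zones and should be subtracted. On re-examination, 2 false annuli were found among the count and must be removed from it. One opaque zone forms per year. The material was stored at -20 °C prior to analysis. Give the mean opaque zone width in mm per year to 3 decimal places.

True opaque zone count = 62 − 2 + 3 = 63.
Removing the 0.2 mm offcut leaves 3.8 − 0.2 = 3.6 mm.
Mean rate = 3.6 mm / 63 years ≈ 0.057 mm per year.

0.057 mm per year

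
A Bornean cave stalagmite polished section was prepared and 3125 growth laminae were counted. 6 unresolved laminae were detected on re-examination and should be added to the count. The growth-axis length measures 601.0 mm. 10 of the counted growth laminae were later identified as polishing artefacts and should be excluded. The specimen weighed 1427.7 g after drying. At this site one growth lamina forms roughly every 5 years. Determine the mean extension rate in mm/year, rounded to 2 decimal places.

Correcting the raw count gives 3125 − 10 + 6 = 3121 true growth laminae.
At 5 years per growth lamina, 3121 × 5 = 15605 years.
Extension rate ≈ 601.0 / 15605 = 0.04 mm/year.

0.04 mm/year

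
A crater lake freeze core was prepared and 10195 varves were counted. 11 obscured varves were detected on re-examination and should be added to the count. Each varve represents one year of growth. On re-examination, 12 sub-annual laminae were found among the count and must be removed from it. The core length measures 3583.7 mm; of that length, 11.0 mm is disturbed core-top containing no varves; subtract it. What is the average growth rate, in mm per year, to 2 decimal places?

After corrections the count is 10195 − 12 + 11 = 10194 varves.
Net length = 3583.7 − 11.0 = 3572.7 mm.
Mean rate = 3572.7 mm / 10194 years ≈ 0.35 mm per year.

0.35 mm per year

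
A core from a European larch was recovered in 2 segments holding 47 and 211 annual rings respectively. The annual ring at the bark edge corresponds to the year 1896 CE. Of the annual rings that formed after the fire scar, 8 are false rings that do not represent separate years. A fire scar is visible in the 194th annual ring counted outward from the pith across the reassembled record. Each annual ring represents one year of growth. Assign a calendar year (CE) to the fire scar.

1840 CE

Total annual rings = 47 + 211 = 258.
Between annual ring 194 and the bark edge there are 258 − 194 = 64 annual rings.
64 − 8 false = 56 true annual rings after the fire scar.
The annual ring at the bark edge is 1896 CE, so the fire scar dates to 1896 − 56 = 1840 CE.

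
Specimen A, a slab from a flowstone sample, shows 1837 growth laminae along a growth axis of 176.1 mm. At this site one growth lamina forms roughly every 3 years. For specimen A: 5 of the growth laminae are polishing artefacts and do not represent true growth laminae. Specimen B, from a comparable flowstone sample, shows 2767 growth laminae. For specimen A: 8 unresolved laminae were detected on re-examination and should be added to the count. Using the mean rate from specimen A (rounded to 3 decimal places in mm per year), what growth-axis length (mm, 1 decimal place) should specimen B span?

Specimen A: true growth lamina count = 1837 − 5 + 8 = 1840.
Specimen A: 1840 growth laminae at 3 years each span 1840 × 3 = 5520 years.
A: Extension rate ≈ 176.1 / 5520 = 0.032 mm per year.
Specimen B: multiplying by 3 years per growth lamina: 2767 × 3 = 8301 years. Length of B = 0.032 × 8301 = 265.6 mm.

265.6 mm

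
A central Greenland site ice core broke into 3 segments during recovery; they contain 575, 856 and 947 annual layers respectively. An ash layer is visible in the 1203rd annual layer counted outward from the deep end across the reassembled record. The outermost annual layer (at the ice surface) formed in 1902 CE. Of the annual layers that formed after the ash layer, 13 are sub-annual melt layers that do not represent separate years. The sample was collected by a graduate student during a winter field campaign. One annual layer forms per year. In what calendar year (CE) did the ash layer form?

Total annual layers = 575 + 856 + 947 = 2378.
The ash layer sits at annual layer 1203 from the deep end, so 2378 − 1203 = 1175 annual layers formed after it.
1175 − 13 false = 1162 true annual layers after the ash layer.
1902 − 1162 = 740 CE.

740 CE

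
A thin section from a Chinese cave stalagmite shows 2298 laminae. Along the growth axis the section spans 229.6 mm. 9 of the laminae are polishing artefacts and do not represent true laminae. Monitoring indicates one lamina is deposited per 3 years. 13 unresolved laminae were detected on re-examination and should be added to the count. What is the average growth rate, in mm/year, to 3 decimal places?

After corrections the count is 2298 − 9 + 13 = 2302 laminae.
2302 laminae at 3 years each span 2302 × 3 = 6906 years.
Extension rate ≈ 229.6 / 6906 = 0.033 mm/year.

0.033 mm/year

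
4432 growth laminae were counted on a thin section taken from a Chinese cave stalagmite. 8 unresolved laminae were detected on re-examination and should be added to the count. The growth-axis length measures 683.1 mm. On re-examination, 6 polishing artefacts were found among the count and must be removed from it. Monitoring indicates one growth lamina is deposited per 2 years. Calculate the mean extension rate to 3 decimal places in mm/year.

0.077 mm/year

Adjusted count: 4432 − 6 + 8 = 4434 growth laminae.
Multiplying by 2 years per growth lamina: 4434 × 2 = 8868 years.
Extension rate ≈ 683.1 / 8868 = 0.077 mm/year.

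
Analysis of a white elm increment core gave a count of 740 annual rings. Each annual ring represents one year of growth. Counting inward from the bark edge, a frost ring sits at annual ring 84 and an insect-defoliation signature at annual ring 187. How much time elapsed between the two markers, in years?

103 years

Separation: 187 − 84 = 103 annual rings.
That is 103 years at one annual ring per year.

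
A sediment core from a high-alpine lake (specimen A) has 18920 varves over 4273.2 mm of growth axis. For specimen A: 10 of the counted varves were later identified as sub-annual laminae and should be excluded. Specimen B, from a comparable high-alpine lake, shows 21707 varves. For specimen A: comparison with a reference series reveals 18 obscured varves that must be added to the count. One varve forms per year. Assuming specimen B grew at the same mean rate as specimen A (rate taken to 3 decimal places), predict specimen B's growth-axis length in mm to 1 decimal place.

4905.8 mm

Specimen A: correcting the raw count gives 18920 − 10 + 18 = 18928 true varves.
A: Mean rate = 4273.2 mm / 18928 years ≈ 0.226 mm per year.
For B, 0.226 mm/year × 21707 years = 4905.8 mm.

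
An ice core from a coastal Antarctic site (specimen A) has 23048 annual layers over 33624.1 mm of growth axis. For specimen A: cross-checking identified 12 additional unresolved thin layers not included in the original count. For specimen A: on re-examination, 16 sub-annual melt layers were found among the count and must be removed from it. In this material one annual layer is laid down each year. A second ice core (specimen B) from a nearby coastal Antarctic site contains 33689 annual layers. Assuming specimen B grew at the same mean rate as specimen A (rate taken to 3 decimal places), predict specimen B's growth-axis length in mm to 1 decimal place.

Specimen A: true annual layer count = 23048 − 16 + 12 = 23044.
A: Extension rate ≈ 33624.1 / 23044 = 1.459 mm/yr.
B's length ≈ 1.459 × 33689 = 49152.3 mm.

49152.3 mm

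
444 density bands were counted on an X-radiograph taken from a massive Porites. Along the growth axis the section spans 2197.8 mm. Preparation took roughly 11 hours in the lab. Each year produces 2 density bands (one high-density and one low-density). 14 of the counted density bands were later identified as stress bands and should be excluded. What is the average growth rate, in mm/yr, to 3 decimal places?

After corrections the count is 444 − 14 = 430 density bands.
With 2 density bands per year, 430 / 2 = 215 years.
Extension rate ≈ 2197.8 / 215 = 10.222 mm/yr.

10.222 mm/yr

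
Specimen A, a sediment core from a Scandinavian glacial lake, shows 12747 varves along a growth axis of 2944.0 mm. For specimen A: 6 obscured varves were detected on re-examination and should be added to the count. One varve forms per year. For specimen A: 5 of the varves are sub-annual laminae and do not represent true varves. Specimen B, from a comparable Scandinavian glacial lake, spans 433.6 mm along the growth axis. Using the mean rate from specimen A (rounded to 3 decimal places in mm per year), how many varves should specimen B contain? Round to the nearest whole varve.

Specimen A: correcting the raw count gives 12747 − 5 + 6 = 12748 true varves.
A: Mean rate = 2944.0 mm / 12748 years ≈ 0.231 mm per year.
For B, 433.6 / 0.231 = 1877.06 years ≈ 1877 varves.

1877 varves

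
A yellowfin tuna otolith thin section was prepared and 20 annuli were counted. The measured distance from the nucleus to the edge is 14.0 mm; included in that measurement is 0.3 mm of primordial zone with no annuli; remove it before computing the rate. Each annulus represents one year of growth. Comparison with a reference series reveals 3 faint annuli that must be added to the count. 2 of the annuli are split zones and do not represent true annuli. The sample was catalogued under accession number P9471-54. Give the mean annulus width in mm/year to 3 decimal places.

0.652 mm/year

After corrections the count is 20 − 2 + 3 = 21 annuli.
The growth record spans 14.0 − 0.3 = 13.7 mm.
Extension rate ≈ 13.7 / 21 = 0.652 mm/year.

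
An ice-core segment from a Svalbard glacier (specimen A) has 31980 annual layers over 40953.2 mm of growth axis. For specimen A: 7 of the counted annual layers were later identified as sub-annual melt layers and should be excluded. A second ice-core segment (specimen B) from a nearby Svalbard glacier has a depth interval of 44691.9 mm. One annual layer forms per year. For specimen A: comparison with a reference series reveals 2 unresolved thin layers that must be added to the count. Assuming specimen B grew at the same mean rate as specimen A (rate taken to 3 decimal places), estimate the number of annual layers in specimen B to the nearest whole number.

34888 annual layers

Specimen A: correcting the raw count gives 31980 − 7 + 2 = 31975 true annual layers.
A: 40953.2 mm over 31975 years gives 40953.2 / 31975 ≈ 1.281 mm/year.
Specimen B: 44691.9 mm / 1.281 mm per year = 34888.29 years ≈ 34888 annual layers.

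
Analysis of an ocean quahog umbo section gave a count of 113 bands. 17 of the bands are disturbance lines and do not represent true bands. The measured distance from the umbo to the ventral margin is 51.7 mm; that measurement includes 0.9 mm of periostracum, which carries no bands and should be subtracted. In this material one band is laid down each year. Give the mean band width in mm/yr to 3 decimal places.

Correcting the raw count gives 113 − 17 = 96 true bands.
Removing the 0.9 mm offcut leaves 51.7 − 0.9 = 50.8 mm.
Mean rate = 50.8 mm / 96 years ≈ 0.529 mm/yr.

0.529 mm/yr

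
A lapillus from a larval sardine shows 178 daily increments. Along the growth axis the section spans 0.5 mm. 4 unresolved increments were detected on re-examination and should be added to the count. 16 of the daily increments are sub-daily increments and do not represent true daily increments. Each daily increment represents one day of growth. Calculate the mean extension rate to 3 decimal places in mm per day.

Correcting the raw count gives 178 − 16 + 4 = 166 true daily increments.
Extension rate ≈ 0.5 / 166 = 0.003 mm per day.

0.003 mm per day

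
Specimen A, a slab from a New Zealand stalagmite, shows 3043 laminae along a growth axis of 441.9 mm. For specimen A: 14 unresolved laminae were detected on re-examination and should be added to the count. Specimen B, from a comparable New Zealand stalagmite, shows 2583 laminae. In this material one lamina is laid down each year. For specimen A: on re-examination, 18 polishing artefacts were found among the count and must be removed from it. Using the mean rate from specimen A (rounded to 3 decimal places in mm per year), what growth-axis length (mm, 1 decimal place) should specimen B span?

374.5 mm

Specimen A: after corrections the count is 3043 − 18 + 14 = 3039 laminae.
A: 441.9 mm over 3039 years gives 441.9 / 3039 ≈ 0.145 mm/yr.
B's length ≈ 0.145 × 2583 = 374.5 mm.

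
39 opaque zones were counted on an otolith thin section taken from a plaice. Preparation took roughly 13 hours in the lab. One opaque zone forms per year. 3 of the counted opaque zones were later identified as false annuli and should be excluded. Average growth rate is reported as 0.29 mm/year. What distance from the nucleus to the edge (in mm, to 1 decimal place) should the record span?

10.4 mm

Adjusted count: 39 − 3 = 36 opaque zones.
36 years at 0.29 mm/year gives 0.29 × 36 = 10.4 mm.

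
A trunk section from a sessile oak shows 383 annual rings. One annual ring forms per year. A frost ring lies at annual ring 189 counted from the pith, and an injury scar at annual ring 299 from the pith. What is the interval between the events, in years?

299 − 189 = 110 annual rings lie between the two events.
That is 110 years at one annual ring per year.

110 years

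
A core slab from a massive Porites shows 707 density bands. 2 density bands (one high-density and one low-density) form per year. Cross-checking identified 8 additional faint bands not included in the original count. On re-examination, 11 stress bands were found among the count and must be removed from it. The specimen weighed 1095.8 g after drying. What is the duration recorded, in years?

Correcting the raw count gives 707 − 11 + 8 = 704 true density bands.
Dividing by 2 density bands per year: 704 / 2 = 352 years.

352 years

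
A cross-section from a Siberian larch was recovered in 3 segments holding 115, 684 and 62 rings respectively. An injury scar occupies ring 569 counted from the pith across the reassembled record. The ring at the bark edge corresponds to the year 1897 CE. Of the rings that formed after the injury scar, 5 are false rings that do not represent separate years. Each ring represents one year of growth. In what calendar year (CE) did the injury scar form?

1610 CE

Total rings = 115 + 684 + 62 = 861.
861 − 569 = 292 rings lie beyond the injury scar toward the bark edge.
292 − 5 false = 287 true rings after the injury scar.
1897 − 287 = 1610 CE.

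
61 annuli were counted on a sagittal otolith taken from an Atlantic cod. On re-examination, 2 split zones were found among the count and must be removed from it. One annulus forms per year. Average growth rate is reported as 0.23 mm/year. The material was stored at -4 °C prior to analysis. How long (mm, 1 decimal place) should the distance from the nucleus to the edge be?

Correcting the raw count gives 61 − 2 = 59 true annuli.
59 years at 0.23 mm/year gives 0.23 × 59 = 13.6 mm.

13.6 mm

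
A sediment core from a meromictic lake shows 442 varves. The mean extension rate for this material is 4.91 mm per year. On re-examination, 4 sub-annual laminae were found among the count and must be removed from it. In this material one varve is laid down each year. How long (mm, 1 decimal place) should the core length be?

True varve count = 442 − 4 = 438.
438 years at 4.91 mm/year gives 4.91 × 438 = 2150.6 mm.

2150.6 mm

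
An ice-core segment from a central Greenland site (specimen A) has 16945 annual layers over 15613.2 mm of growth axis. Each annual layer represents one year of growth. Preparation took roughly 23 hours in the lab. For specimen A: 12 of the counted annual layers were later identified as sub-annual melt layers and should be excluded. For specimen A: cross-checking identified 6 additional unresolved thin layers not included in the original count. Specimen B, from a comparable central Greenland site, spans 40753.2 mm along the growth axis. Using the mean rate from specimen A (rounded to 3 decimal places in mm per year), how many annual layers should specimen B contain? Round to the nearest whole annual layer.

44201 annual layers

Specimen A: after corrections the count is 16945 − 12 + 6 = 16939 annual layers.
A: Mean rate = 15613.2 mm / 16939 years ≈ 0.922 mm/year.
B spans 40753.2 / 0.922 = 44200.87 years ≈ 44201 annual layers.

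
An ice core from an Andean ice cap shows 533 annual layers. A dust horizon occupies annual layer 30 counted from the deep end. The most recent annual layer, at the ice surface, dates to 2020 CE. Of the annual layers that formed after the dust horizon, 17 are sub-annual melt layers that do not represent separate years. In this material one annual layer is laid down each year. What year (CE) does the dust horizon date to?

Between annual layer 30 and the ice surface there are 533 − 30 = 503 annual layers.
Removing the 17 false annual layers leaves 503 − 17 = 486 true annual layers beyond the dust horizon.
The annual layer at the ice surface is 2020 CE, so the dust horizon dates to 2020 − 486 = 1534 CE.

1534 CE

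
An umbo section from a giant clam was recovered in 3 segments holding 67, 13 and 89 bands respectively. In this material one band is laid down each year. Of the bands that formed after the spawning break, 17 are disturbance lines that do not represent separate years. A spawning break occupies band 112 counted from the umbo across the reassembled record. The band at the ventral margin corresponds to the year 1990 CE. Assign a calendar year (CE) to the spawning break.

Total bands = 67 + 13 + 89 = 169.
Between band 112 and the ventral margin there are 169 − 112 = 57 bands.
Removing the 17 false bands leaves 57 − 17 = 40 true bands beyond the spawning break.
The band at the ventral margin is 1990 CE, so the spawning break dates to 1990 − 40 = 1950 CE.

1950 CE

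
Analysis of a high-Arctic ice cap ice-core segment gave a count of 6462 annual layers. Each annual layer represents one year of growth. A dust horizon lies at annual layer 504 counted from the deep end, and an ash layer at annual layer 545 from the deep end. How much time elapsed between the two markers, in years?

41 yr

Separation: 545 − 504 = 41 annual layers.
That is 41 years at one annual layer per year.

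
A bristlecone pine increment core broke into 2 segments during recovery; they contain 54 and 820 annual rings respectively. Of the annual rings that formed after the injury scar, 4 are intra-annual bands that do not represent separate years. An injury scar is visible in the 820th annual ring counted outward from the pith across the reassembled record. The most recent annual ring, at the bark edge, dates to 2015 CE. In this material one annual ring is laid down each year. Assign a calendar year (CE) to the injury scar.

1965 CE

Total annual rings = 54 + 820 = 874.
874 − 820 = 54 annual rings lie beyond the injury scar toward the bark edge.
Excluding 4 false annual rings: 54 − 4 = 50.
Counting back 50 years from 2015 CE places the injury scar in 2015 − 50 = 1965 CE.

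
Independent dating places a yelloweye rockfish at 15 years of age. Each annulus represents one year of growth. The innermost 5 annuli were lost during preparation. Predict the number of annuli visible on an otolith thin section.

Expected annuli over 15 years: 15.
Subtracting the 5 annuli not captured gives 15 − 5 = 10 annuli in the record.

10 annuli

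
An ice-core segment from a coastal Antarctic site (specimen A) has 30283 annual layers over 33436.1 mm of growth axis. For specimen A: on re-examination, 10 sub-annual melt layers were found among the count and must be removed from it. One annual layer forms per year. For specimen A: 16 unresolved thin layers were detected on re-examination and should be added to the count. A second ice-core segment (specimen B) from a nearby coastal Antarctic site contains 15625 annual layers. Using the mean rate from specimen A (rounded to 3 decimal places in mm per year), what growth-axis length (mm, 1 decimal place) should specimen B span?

17250.0 mm

Specimen A: correcting the raw count gives 30283 − 10 + 16 = 30289 true annual layers.
A: Extension rate ≈ 33436.1 / 30289 = 1.104 mm per year.
Length of B = 1.104 × 15625 = 17250.0 mm.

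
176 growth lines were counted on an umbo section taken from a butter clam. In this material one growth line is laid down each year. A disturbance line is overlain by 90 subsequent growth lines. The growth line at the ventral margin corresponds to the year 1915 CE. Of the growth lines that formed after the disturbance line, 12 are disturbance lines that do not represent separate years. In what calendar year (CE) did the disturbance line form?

1837 CE

90 growth lines post-date the disturbance line.
Excluding 12 false growth lines: 90 − 12 = 78.
Counting back 78 years from 1915 CE places the disturbance line in 1915 − 78 = 1837 CE.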